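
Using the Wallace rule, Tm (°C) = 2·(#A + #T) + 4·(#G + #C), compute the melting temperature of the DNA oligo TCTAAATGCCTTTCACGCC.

Scanning the sequence gives A=4, G=2, T=6, C=7.
AT pairs contribute 10, GC pairs contribute 9.
Tm = 2×10 + 4×9 = 56°C

56°C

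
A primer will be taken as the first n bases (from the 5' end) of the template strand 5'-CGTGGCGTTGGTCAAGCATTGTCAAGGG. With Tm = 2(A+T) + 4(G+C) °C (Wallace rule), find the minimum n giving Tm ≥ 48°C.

First 14 bases: CGTGGCGTTGGTCA → Tm = 46°C (< 48°C)
First 15 bases: CGTGGCGTTGGTCAA → Tm = 48°C (≥ 48°C)
Each additional base adds 2°C (A/T) or 4°C (G/C), so Tm is non-decreasing in n; n = 15 is the first length to reach 48°C.

n = 15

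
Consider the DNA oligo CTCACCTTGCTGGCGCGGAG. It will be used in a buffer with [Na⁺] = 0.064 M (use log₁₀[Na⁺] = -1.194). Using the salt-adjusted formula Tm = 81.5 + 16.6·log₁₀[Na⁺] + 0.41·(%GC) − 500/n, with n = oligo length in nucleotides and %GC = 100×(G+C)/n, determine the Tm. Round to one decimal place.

Length n = 20. Counting bases: T=4, A=2, G=7, C=7
G+C = 14, so %GC = 14/20 × 100 = 70%
Salt term: 16.6 × (-1.194) = -19.82
GC term: 0.41 × 70 = 28.7; length term: −500/20 = −25
Tm = 81.5 + (-19.82) + 28.7 − 25 = 65.38 → 65.4°C

65.4°C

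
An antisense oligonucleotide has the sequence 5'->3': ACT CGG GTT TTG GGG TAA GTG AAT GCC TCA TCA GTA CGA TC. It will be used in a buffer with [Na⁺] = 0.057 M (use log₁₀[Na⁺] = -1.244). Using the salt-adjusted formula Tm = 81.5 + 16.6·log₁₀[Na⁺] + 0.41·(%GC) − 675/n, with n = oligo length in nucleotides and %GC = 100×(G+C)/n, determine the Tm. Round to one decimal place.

64.4°C

Length n = 41. Scanning the sequence gives T=12, C=8, G=12, A=9.
G+C = 20, so %GC = 20/41 × 100 = 48.78%
Salt term: 16.6 × (-1.244) = -20.65
GC term: 0.41 × 48.78 = 20; length term: −675/41 = −16.463
Tm = 81.5 + (-20.65) + 20 − 16.463 = 64.387 → 64.4°C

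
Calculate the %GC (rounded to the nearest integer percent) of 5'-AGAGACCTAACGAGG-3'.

Counting bases: A=6, G=5, C=3, T=1
G+C = 5 + 3 = 8 out of 15 bases
%GC = 8/15 × 100 = 53.33% ≈ 53%

53%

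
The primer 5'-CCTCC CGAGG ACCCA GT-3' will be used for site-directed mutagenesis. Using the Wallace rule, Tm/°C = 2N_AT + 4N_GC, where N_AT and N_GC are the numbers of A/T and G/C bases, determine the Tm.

T=2, A=3, G=4, C=8
A+T = 5, G+C = 12
Tm = 2×5 + 4×12 = 58°C

58°C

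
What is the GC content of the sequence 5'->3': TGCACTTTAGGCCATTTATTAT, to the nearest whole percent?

A=5, G=3, T=10, C=4
G+C = 3 + 4 = 7 out of 22 bases
%GC = 7/22 × 100 = 31.82% ≈ 32%

32%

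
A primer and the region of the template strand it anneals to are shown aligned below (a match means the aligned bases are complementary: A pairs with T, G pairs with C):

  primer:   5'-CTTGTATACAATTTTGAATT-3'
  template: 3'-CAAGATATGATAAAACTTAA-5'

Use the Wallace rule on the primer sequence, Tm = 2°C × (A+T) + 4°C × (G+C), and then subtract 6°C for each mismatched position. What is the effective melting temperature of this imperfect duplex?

30°C

Primer base counts: A=6, T=10, G=2, C=2 → A+T=16, G+C=4
Perfect-match Tm = 2(16) + 4(4) = 32 + 16 = 48°C
Mismatches (positions where the bases are not complementary): 3 (at positions 1, 4, 10)
Effective Tm = 48 − 3×6 = 48 − 18 = 30°C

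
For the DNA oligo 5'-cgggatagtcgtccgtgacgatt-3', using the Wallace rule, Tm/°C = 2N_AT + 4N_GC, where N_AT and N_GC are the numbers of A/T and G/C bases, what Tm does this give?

Base counts: C=5, T=6, G=8, A=4
So N_AT = 10 and N_GC = 13.
Tm = 2×10 + 4×13 = 72°C

72°C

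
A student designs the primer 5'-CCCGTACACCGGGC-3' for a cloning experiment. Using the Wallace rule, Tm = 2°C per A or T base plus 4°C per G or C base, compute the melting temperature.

50°C

Base counts: C=7, G=4, T=1, A=2
So N_AT = 3 and N_GC = 11.
Tm = 2×3 + 4×11 = 50°C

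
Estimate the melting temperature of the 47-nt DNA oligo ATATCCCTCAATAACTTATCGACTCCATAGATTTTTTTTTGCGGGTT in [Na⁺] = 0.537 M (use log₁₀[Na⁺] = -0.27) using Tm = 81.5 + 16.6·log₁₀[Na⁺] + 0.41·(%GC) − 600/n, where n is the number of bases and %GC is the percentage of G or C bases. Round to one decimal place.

Length n = 47. Counting bases: G=6, A=11, T=20, C=10
G+C = 16, so %GC = 16/47 × 100 = 34.043%
Salt term: 16.6 × (-0.27) = -4.482
GC term: 0.41 × 34.043 = 13.958; length term: −600/47 = −12.766
Tm = 81.5 + (-4.482) + 13.958 − 12.766 = 78.21 → 78.2°C

78.2°C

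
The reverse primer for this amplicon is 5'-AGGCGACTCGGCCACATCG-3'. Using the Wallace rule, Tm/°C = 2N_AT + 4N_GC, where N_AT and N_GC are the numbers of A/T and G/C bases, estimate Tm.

T=2, G=6, C=7, A=4
A+T = 6, G+C = 13
Tm = 4·13 + 2·6 = 52 + 12 = 64°C

64°C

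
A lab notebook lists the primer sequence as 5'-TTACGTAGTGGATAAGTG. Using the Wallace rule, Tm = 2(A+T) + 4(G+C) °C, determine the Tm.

Counting bases: T=6, A=5, G=6, C=1
So N_AT = 11 and N_GC = 7.
Tm = 4·7 + 2·11 = 28 + 22 = 50°C

50°C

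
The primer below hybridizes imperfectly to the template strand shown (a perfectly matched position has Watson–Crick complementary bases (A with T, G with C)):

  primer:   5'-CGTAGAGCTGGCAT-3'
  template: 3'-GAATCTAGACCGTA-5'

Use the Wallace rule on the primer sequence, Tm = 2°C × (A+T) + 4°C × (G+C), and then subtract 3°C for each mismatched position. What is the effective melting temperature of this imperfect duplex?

38°C

Primer base counts: A=3, T=3, G=5, C=3 → A+T=6, G+C=8
Perfect-match Tm = 2(6) + 4(8) = 12 + 32 = 44°C
Mismatches (positions where the bases are not complementary): 2 (at positions 2, 7)
Effective Tm = 44 − 2×3 = 44 − 6 = 38°C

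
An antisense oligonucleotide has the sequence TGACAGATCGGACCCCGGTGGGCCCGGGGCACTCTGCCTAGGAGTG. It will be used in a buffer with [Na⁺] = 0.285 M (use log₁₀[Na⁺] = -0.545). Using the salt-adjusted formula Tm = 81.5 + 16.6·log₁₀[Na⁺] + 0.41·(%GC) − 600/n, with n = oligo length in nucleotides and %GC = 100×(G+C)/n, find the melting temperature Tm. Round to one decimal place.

87.9°C

Length n = 46. Scanning the sequence gives G=18, T=7, C=14, A=7.
G+C = 32, so %GC = 32/46 × 100 = 69.565%
Salt term: 16.6 × (-0.545) = -9.047
GC term: 0.41 × 69.565 = 28.522; length term: −600/46 = −13.043
Tm = 81.5 + (-9.047) + 28.522 − 13.043 = 87.932 → 87.9°C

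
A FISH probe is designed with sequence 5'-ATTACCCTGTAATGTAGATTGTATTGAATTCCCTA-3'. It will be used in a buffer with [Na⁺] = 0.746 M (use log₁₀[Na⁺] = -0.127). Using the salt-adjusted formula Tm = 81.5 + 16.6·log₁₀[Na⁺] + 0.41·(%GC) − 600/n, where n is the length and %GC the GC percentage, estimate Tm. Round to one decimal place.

75.1°C

Length n = 35. A=10, T=14, C=6, G=5
G+C = 11, so %GC = 11/35 × 100 = 31.429%
Salt term: 16.6 × (-0.127) = -2.108
GC term: 0.41 × 31.429 = 12.886; length term: −600/35 = −17.143
Tm = 81.5 + (-2.108) + 12.886 − 17.143 = 75.135 → 75.1°C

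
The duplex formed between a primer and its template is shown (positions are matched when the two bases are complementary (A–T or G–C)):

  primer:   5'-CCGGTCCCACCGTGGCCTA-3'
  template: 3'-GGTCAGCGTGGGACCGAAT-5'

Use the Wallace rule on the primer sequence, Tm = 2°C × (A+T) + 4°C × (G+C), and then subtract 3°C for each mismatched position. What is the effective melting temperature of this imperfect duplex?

54°C

Primer base counts: A=2, T=3, G=5, C=9 → A+T=5, G+C=14
Perfect-match Tm = 2(5) + 4(14) = 10 + 56 = 66°C
Mismatches (positions where the bases are not complementary): 4 (at positions 3, 7, 12, 17)
Effective Tm = 66 − 4×3 = 66 − 12 = 54°C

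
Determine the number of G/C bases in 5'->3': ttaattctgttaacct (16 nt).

4

C=3, A=4, T=8, G=1
G+C = 1 + 3 = 4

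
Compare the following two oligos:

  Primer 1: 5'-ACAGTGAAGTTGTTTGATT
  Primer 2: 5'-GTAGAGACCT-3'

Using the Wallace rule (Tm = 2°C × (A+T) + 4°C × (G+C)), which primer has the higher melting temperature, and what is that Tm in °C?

Primer 1: A+T=13, G+C=6 → Tm = 2(13)+4(6) = 50°C
Primer 2: A+T=5, G+C=5 → Tm = 2(5)+4(5) = 30°C
50°C vs 30°C → primer 1 is higher.

Primer 1, 50°C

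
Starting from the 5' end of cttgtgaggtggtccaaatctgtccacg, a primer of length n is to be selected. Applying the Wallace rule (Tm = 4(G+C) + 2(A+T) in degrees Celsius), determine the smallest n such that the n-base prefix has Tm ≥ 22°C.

n = 8

First 7 bases: CTTGTGA → Tm = 20°C (< 22°C)
First 8 bases: CTTGTGAG → Tm = 24°C (≥ 22°C)
Each additional base adds 2°C (A/T) or 4°C (G/C), so Tm is non-decreasing in n; n = 8 is the first length to reach 22°C.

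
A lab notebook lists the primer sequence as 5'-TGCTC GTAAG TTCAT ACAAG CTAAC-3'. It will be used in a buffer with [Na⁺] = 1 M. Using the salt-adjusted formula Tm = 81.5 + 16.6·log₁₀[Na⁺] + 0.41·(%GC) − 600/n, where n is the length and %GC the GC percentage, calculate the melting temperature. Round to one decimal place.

73.9°C

Length n = 25. Counting bases: G=4, T=7, C=6, A=8
G+C = 10, so %GC = 10/25 × 100 = 40%
Salt term: 16.6 × (0) = 0
GC term: 0.41 × 40 = 16.4; length term: −600/25 = −24
Tm = 81.5 + (0) + 16.4 − 24 = 73.9 → 73.9°C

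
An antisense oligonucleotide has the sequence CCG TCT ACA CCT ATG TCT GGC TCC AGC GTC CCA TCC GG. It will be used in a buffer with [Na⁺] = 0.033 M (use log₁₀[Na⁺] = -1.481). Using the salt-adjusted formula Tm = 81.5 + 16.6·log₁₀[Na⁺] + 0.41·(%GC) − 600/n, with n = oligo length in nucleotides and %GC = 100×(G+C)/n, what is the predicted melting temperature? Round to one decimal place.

Length n = 38. C=16, T=9, G=8, A=5
G+C = 24, so %GC = 24/38 × 100 = 63.158%
Salt term: 16.6 × (-1.481) = -24.585
GC term: 0.41 × 63.158 = 25.895; length term: −600/38 = −15.789
Tm = 81.5 + (-24.585) + 25.895 − 15.789 = 67.021 → 67.0°C

67.0°C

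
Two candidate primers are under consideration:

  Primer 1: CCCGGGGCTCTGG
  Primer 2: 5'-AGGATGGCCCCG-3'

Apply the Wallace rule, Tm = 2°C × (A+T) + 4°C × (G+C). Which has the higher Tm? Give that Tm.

Primer 1: A+T=2, G+C=11 → Tm = 2(2)+4(11) = 48°C
Primer 2: A+T=3, G+C=9 → Tm = 2(3)+4(9) = 42°C
48°C vs 42°C → primer 1 is higher.

Primer 1, 48°C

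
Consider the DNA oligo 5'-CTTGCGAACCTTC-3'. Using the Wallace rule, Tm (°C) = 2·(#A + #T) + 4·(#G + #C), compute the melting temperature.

Counting bases: G=2, C=5, A=2, T=4
A+T = 6, G+C = 7
Tm = 2×6 + 4×7 = 40°C

40°C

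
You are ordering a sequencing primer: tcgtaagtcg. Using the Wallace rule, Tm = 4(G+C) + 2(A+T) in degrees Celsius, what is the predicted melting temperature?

Scanning the sequence gives A=2, G=3, T=3, C=2.
A+T = 5, G+C = 5
Tm = 2(5) + 4(5) = 10 + 20 = 30°C

30°C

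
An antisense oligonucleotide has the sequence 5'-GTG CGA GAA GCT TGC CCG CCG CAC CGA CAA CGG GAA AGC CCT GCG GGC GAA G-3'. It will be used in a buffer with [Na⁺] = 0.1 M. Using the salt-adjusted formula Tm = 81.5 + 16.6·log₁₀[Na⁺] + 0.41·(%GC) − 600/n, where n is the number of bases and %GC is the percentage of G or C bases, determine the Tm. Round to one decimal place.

81.7°C

Length n = 52. Counting bases: T=4, A=12, G=19, C=17
G+C = 36, so %GC = 36/52 × 100 = 69.231%
Salt term: 16.6 × (-1) = -16.6
GC term: 0.41 × 69.231 = 28.385; length term: −600/52 = −11.538
Tm = 81.5 + (-16.6) + 28.385 − 11.538 = 81.747 → 81.7°C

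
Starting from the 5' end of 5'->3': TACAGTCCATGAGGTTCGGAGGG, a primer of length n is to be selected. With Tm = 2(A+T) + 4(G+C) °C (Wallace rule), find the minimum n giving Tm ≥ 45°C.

First 15 bases: TACAGTCCATGAGGT → Tm = 44°C (< 45°C)
First 16 bases: TACAGTCCATGAGGTT → Tm = 46°C (≥ 45°C)
Since every base adds ≥2°C, Tm only increases with n, so the threshold is first crossed at n = 16.

n = 16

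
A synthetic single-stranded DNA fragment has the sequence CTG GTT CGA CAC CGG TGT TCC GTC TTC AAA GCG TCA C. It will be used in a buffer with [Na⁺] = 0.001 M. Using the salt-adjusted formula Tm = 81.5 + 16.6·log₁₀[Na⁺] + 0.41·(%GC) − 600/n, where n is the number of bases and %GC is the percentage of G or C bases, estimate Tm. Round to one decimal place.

38.8°C

Length n = 37. Scanning the sequence gives A=6, T=10, G=9, C=12.
G+C = 21, so %GC = 21/37 × 100 = 56.757%
Salt term: 16.6 × (-3) = -49.8
GC term: 0.41 × 56.757 = 23.27; length term: −600/37 = −16.216
Tm = 81.5 + (-49.8) + 23.27 − 16.216 = 38.754 → 38.8°C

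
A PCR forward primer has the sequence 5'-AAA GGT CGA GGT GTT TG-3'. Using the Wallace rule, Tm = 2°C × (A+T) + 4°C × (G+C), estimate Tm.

Base counts: G=7, A=4, C=1, T=5
So N_AT = 9 and N_GC = 8.
Tm = 4·8 + 2·9 = 32 + 18 = 50°C

50°C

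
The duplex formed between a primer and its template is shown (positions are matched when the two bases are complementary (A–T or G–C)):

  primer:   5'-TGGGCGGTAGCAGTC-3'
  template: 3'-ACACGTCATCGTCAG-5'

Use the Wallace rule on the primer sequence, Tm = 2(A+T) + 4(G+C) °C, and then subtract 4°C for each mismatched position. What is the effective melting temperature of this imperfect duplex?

Primer base counts: A=2, T=3, G=7, C=3 → A+T=5, G+C=10
Perfect-match Tm = 2(5) + 4(10) = 10 + 40 = 50°C
Mismatches (positions where the bases are not complementary): 2 (at positions 3, 6)
Effective Tm = 50 − 2×4 = 50 − 8 = 42°C

42°C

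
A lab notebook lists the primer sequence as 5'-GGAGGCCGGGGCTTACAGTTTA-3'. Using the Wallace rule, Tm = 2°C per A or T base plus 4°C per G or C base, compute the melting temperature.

Counting bases: G=9, T=5, A=4, C=4
AT pairs contribute 9, GC pairs contribute 13.
Tm = 4·13 + 2·9 = 52 + 18 = 70°C

70°C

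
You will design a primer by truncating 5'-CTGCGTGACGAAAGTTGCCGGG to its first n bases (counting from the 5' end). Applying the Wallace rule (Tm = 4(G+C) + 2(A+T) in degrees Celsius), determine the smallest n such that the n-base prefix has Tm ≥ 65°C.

n = 21

First 20 bases: CTGCGTGACGAAAGTTGCCG → Tm = 64°C (< 65°C)
First 21 bases: CTGCGTGACGAAAGTTGCCGG → Tm = 68°C (≥ 65°C)
Since every base adds ≥2°C, Tm only increases with n, so the threshold is first crossed at n = 21.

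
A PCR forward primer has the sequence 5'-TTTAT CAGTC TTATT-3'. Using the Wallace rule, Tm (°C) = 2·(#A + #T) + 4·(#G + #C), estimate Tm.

T=9, A=3, G=1, C=2
AT pairs contribute 12, GC pairs contribute 3.
Tm = 4·3 + 2·12 = 12 + 24 = 36°C

36°C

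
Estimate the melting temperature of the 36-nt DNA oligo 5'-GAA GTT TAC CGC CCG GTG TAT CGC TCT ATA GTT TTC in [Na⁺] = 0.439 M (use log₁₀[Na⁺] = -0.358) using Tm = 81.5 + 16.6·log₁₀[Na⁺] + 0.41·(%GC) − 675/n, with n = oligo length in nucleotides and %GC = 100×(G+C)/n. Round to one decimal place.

76.2°C

Length n = 36. A=6, C=9, T=13, G=8
G+C = 17, so %GC = 17/36 × 100 = 47.222%
Salt term: 16.6 × (-0.358) = -5.943
GC term: 0.41 × 47.222 = 19.361; length term: −675/36 = −18.75
Tm = 81.5 + (-5.943) + 19.361 − 18.75 = 76.168 → 76.2°C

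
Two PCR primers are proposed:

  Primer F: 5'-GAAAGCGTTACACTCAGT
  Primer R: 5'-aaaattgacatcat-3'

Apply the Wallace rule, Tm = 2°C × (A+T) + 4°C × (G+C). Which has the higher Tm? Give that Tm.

Primer F: A+T=10, G+C=8 → Tm = 2(10)+4(8) = 52°C
Primer R: A+T=11, G+C=3 → Tm = 2(11)+4(3) = 34°C
52°C vs 34°C → primer F is higher.

Primer F, 52°C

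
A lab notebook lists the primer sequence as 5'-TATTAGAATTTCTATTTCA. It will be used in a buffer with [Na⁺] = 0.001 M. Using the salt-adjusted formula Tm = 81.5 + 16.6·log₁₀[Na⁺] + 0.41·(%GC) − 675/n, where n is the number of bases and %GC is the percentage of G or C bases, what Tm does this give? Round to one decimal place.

2.6°C

Length n = 19. Base counts: C=2, A=6, G=1, T=10
G+C = 3, so %GC = 3/19 × 100 = 15.789%
Salt term: 16.6 × (-3) = -49.8
GC term: 0.41 × 15.789 = 6.473; length term: −675/19 = −35.526
Tm = 81.5 + (-49.8) + 6.473 − 35.526 = 2.647 → 2.6°C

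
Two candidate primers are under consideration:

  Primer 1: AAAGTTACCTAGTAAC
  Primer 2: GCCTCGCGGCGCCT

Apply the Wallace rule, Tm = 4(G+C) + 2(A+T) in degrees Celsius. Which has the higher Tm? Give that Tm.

Primer 1: A+T=11, G+C=5 → Tm = 2(11)+4(5) = 42°C
Primer 2: A+T=2, G+C=12 → Tm = 2(2)+4(12) = 52°C
42°C vs 52°C → primer 2 is higher.

Primer 2, 52°C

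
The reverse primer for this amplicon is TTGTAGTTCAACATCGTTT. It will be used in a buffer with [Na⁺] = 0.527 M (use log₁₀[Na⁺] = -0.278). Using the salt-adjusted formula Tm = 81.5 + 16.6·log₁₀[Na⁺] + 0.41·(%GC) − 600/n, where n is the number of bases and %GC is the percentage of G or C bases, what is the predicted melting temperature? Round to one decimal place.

Length n = 19. Scanning the sequence gives T=9, A=4, G=3, C=3.
G+C = 6, so %GC = 6/19 × 100 = 31.579%
Salt term: 16.6 × (-0.278) = -4.615
GC term: 0.41 × 31.579 = 12.947; length term: −600/19 = −31.579
Tm = 81.5 + (-4.615) + 12.947 − 31.579 = 58.253 → 58.3°C

58.3°C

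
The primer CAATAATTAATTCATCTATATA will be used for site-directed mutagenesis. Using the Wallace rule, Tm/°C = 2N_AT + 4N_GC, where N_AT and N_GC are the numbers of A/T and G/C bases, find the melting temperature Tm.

Scanning the sequence gives A=10, G=0, C=3, T=9.
A+T = 19, G+C = 3
Tm = 4·3 + 2·19 = 12 + 38 = 50°C

50°C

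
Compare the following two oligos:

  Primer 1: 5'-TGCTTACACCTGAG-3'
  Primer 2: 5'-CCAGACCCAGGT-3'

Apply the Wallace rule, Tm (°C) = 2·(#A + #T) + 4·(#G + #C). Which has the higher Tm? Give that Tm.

Primer 1, 42°C

Primer 1: A+T=7, G+C=7 → Tm = 2(7)+4(7) = 42°C
Primer 2: A+T=4, G+C=8 → Tm = 2(4)+4(8) = 40°C
42°C vs 40°C → primer 1 is higher.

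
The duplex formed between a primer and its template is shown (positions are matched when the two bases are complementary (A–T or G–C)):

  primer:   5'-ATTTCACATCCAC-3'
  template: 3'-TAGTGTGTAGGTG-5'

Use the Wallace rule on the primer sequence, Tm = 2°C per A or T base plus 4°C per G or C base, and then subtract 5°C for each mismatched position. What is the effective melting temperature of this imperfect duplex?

26°C

Primer base counts: A=4, T=4, G=0, C=5 → A+T=8, G+C=5
Perfect-match Tm = 2(8) + 4(5) = 16 + 20 = 36°C
Mismatches (positions where the bases are not complementary): 2 (at positions 3, 4)
Effective Tm = 36 − 2×5 = 36 − 10 = 26°C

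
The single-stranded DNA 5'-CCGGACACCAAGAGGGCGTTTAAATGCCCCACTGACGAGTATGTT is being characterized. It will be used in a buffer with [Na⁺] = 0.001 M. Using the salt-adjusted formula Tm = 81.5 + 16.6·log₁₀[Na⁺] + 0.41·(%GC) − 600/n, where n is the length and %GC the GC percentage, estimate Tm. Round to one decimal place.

Length n = 45. G=12, A=12, T=9, C=12
G+C = 24, so %GC = 24/45 × 100 = 53.333%
Salt term: 16.6 × (-3) = -49.8
GC term: 0.41 × 53.333 = 21.867; length term: −600/45 = −13.333
Tm = 81.5 + (-49.8) + 21.867 − 13.333 = 40.234 → 40.2°C

40.2°C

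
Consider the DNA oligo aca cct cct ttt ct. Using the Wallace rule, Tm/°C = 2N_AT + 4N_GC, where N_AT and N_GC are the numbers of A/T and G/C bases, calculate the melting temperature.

A=2, G=0, C=6, T=6
So N_AT = 8 and N_GC = 6.
Tm = 4·6 + 2·8 = 24 + 16 = 40°C

40°C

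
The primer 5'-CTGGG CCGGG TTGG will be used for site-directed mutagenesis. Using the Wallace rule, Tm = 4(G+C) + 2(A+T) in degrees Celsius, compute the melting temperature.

Scanning the sequence gives T=3, G=8, A=0, C=3.
So N_AT = 3 and N_GC = 11.
Tm = 2(3) + 4(11) = 6 + 44 = 50°C

50°C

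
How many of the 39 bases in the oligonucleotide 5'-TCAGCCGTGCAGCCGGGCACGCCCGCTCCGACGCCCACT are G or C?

30

Base counts: G=11, C=19, A=5, T=4
G+C = 11 + 19 = 30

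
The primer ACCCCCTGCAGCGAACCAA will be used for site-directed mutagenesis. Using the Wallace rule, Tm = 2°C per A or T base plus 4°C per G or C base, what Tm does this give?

Scanning the sequence gives C=9, T=1, G=3, A=6.
So N_AT = 7 and N_GC = 12.
Tm = 2×7 + 4×12 = 62°C

62°C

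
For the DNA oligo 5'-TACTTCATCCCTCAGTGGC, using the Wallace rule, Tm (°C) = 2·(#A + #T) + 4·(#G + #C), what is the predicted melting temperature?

58°C

Scanning the sequence gives G=3, A=3, C=7, T=6.
So N_AT = 9 and N_GC = 10.
Tm = 2×9 + 4×10 = 58°C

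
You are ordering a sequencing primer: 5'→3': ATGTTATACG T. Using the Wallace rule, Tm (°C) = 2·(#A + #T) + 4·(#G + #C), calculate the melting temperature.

Counting bases: T=5, A=3, C=1, G=2
AT pairs contribute 8, GC pairs contribute 3.
Tm = 4·3 + 2·8 = 12 + 16 = 28°C

28°C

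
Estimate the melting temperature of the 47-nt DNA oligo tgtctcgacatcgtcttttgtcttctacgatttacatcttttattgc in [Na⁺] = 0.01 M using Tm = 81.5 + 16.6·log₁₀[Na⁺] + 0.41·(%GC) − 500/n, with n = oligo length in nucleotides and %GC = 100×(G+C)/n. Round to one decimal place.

52.5°C

Length n = 47. T=23, A=7, G=6, C=11
G+C = 17, so %GC = 17/47 × 100 = 36.17%
Salt term: 16.6 × (-2) = -33.2
GC term: 0.41 × 36.17 = 14.83; length term: −500/47 = −10.638
Tm = 81.5 + (-33.2) + 14.83 − 10.638 = 52.492 → 52.5°C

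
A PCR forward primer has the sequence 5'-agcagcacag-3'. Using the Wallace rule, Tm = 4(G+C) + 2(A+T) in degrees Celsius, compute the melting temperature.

32°C

Counting bases: A=4, C=3, G=3, T=0
AT pairs contribute 4, GC pairs contribute 6.
Tm = 2(4) + 4(6) = 8 + 24 = 32°C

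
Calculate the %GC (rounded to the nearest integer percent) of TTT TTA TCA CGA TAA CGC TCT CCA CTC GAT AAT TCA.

Counting bases: T=13, A=10, G=3, C=10
G+C = 3 + 10 = 13 out of 36 bases
%GC = 13/36 × 100 = 36.11% ≈ 36%

36%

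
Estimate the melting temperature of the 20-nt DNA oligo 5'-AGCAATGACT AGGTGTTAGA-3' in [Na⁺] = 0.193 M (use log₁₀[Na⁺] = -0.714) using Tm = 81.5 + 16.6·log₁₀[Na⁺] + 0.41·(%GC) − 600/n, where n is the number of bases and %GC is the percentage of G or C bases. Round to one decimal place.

56.0°C

Length n = 20. T=5, C=2, G=6, A=7
G+C = 8, so %GC = 8/20 × 100 = 40%
Salt term: 16.6 × (-0.714) = -11.852
GC term: 0.41 × 40 = 16.4; length term: −600/20 = −30
Tm = 81.5 + (-11.852) + 16.4 − 30 = 56.048 → 56.0°C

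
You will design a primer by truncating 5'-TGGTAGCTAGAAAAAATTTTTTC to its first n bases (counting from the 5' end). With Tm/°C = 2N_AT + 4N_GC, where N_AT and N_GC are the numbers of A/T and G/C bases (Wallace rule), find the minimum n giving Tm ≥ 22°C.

First 6 bases: TGGTAG → Tm = 18°C (< 22°C)
First 7 bases: TGGTAGC → Tm = 22°C (≥ 22°C)
Each additional base adds 2°C (A/T) or 4°C (G/C), so Tm is non-decreasing in n; n = 7 is the first length to reach 22°C.

n = 7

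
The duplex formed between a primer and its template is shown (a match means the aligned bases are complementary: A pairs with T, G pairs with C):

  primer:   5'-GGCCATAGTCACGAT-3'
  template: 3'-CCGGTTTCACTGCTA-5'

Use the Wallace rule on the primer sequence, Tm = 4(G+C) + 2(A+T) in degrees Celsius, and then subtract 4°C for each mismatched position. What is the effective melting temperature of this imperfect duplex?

38°C

Primer base counts: A=4, T=3, G=4, C=4 → A+T=7, G+C=8
Perfect-match Tm = 2(7) + 4(8) = 14 + 32 = 46°C
Mismatches (positions where the bases are not complementary): 2 (at positions 6, 10)
Effective Tm = 46 − 2×4 = 46 − 8 = 38°C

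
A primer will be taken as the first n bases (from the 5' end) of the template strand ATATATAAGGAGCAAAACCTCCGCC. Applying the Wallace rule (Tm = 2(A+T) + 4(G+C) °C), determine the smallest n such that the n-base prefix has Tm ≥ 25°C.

First 10 bases: ATATATAAGG → Tm = 24°C (< 25°C)
First 11 bases: ATATATAAGGA → Tm = 26°C (≥ 25°C)
Each additional base adds 2°C (A/T) or 4°C (G/C), so Tm is non-decreasing in n; n = 11 is the first length to reach 25°C.

n = 11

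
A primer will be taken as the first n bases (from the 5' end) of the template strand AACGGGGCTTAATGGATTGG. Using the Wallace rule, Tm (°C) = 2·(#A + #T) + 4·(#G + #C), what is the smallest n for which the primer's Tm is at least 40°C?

n = 14

First 13 bases: AACGGGGCTTAAT → Tm = 38°C (< 40°C)
First 14 bases: AACGGGGCTTAATG → Tm = 42°C (≥ 40°C)
Since every base adds ≥2°C, Tm only increases with n, so the threshold is first crossed at n = 14.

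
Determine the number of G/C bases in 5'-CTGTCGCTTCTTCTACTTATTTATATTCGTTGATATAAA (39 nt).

11

Base counts: A=9, C=7, G=4, T=19
G+C = 4 + 7 = 11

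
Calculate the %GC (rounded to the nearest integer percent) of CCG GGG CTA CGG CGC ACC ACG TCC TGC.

Counting bases: A=3, G=9, C=12, T=3
G+C = 9 + 12 = 21 out of 27 bases
%GC = 21/27 × 100 = 77.78% ≈ 78%

78%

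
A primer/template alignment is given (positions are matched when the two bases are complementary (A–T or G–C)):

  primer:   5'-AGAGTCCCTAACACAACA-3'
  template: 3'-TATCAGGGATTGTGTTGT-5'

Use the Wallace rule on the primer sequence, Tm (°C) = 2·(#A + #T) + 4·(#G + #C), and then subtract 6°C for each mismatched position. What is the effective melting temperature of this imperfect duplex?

Primer base counts: A=8, T=2, G=2, C=6 → A+T=10, G+C=8
Perfect-match Tm = 2(10) + 4(8) = 20 + 32 = 52°C
Mismatches (positions where the bases are not complementary): 1 (at position 2)
Effective Tm = 52 − 1×6 = 52 − 6 = 46°C

46°C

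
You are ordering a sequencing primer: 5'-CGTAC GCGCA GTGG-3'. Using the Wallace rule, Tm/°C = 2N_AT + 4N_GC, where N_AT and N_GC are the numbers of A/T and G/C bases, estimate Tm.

Counting bases: C=4, G=6, T=2, A=2
A+T = 4, G+C = 10
Tm = 2×4 + 4×10 = 48°C

48°C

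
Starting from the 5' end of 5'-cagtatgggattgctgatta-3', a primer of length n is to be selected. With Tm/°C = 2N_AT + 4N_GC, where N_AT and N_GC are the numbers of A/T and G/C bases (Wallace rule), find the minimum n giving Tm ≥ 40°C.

First 13 bases: CAGTATGGGATTG → Tm = 38°C (< 40°C)
First 14 bases: CAGTATGGGATTGC → Tm = 42°C (≥ 40°C)
Since every base adds ≥2°C, Tm only increases with n, so the threshold is first crossed at n = 14.

n = 14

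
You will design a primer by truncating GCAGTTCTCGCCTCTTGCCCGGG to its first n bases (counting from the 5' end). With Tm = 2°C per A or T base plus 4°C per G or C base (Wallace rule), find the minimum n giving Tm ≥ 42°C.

n = 13

First 12 bases: GCAGTTCTCGCC → Tm = 40°C (< 42°C)
First 13 bases: GCAGTTCTCGCCT → Tm = 42°C (≥ 42°C)
Since every base adds ≥2°C, Tm only increases with n, so the threshold is first crossed at n = 13.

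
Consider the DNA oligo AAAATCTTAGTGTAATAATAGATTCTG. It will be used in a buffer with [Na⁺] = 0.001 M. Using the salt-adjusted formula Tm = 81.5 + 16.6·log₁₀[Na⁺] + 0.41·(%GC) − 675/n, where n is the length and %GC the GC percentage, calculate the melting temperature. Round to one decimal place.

15.8°C

Length n = 27. Counting bases: C=2, G=4, A=11, T=10
G+C = 6, so %GC = 6/27 × 100 = 22.222%
Salt term: 16.6 × (-3) = -49.8
GC term: 0.41 × 22.222 = 9.111; length term: −675/27 = −25
Tm = 81.5 + (-49.8) + 9.111 − 25 = 15.811 → 15.8°C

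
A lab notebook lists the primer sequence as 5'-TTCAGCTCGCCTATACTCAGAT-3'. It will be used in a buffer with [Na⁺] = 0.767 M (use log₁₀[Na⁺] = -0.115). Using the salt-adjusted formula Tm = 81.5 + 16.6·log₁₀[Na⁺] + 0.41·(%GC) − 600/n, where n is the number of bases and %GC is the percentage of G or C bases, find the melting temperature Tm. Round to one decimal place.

Length n = 22. Scanning the sequence gives C=7, A=5, G=3, T=7.
G+C = 10, so %GC = 10/22 × 100 = 45.455%
Salt term: 16.6 × (-0.115) = -1.909
GC term: 0.41 × 45.455 = 18.637; length term: −600/22 = −27.273
Tm = 81.5 + (-1.909) + 18.637 − 27.273 = 70.955 → 71.0°C

71.0°C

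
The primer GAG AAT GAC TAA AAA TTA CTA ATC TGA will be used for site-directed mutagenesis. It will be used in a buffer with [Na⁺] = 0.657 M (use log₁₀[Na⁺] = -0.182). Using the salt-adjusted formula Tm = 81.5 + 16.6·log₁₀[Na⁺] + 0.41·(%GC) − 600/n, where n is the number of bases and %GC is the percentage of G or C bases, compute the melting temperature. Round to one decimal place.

Length n = 27. Base counts: G=4, T=7, C=3, A=13
G+C = 7, so %GC = 7/27 × 100 = 25.926%
Salt term: 16.6 × (-0.182) = -3.021
GC term: 0.41 × 25.926 = 10.63; length term: −600/27 = −22.222
Tm = 81.5 + (-3.021) + 10.63 − 22.222 = 66.887 → 66.9°C

66.9°C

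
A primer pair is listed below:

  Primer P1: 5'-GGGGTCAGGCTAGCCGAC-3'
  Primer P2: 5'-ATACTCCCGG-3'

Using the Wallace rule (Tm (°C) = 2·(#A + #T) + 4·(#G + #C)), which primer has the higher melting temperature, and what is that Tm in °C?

Primer P1: A+T=5, G+C=13 → Tm = 2(5)+4(13) = 62°C
Primer P2: A+T=4, G+C=6 → Tm = 2(4)+4(6) = 32°C
62°C vs 32°C → primer P1 is higher.

Primer P1, 62°C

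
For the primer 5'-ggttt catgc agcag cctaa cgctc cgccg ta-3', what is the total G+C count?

19

Counting bases: C=11, A=6, G=8, T=7
Total G or C: 8 + 11 = 19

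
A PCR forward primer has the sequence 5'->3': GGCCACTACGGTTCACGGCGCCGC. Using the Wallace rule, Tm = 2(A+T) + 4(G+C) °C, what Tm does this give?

84°C

Base counts: G=8, T=3, C=10, A=3
AT pairs contribute 6, GC pairs contribute 18.
Tm = 2×6 + 4×18 = 84°C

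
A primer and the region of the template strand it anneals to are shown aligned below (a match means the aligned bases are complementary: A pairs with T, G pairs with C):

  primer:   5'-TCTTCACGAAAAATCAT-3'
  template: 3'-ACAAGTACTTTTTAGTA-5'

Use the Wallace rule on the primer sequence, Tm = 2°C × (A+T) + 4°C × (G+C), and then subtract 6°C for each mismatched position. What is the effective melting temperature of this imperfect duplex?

32°C

Primer base counts: A=7, T=5, G=1, C=4 → A+T=12, G+C=5
Perfect-match Tm = 2(12) + 4(5) = 24 + 20 = 44°C
Mismatches (positions where the bases are not complementary): 2 (at positions 2, 7)
Effective Tm = 44 − 2×6 = 44 − 12 = 32°C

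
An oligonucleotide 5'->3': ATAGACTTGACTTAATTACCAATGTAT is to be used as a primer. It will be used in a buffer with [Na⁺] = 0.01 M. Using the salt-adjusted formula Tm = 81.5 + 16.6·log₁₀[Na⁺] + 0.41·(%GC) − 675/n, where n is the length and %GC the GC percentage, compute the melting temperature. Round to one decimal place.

33.9°C

Length n = 27. Base counts: G=3, C=4, A=10, T=10
G+C = 7, so %GC = 7/27 × 100 = 25.926%
Salt term: 16.6 × (-2) = -33.2
GC term: 0.41 × 25.926 = 10.63; length term: −675/27 = −25
Tm = 81.5 + (-33.2) + 10.63 − 25 = 33.93 → 33.9°C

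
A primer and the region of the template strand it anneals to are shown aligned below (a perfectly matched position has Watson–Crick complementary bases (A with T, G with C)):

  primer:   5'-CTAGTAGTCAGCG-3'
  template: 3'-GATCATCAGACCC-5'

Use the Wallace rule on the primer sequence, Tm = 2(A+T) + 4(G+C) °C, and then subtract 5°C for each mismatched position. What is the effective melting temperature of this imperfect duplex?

Primer base counts: A=3, T=3, G=4, C=3 → A+T=6, G+C=7
Perfect-match Tm = 2(6) + 4(7) = 12 + 28 = 40°C
Mismatches (positions where the bases are not complementary): 2 (at positions 10, 12)
Effective Tm = 40 − 2×5 = 40 − 10 = 30°C

30°C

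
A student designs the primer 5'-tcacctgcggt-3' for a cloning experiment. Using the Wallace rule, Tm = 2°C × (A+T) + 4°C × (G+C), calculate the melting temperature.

A=1, T=3, G=3, C=4
A+T = 4, G+C = 7
Tm = 2(4) + 4(7) = 8 + 28 = 36°C

36°C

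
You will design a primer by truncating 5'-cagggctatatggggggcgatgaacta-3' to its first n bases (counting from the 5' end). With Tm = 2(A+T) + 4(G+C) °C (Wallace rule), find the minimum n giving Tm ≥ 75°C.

n = 24

First 23 bases: CAGGGCTATATGGGGGGCGATGA → Tm = 74°C (< 75°C)
First 24 bases: CAGGGCTATATGGGGGGCGATGAA → Tm = 76°C (≥ 75°C)
Each additional base adds 2°C (A/T) or 4°C (G/C), so Tm is non-decreasing in n; n = 24 is the first length to reach 75°C.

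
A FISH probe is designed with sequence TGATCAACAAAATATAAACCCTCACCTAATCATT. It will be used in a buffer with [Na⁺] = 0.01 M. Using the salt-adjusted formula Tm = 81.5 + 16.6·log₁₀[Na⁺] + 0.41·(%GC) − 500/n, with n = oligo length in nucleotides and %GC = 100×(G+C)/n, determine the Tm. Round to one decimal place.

Length n = 34. Scanning the sequence gives C=9, A=15, G=1, T=9.
G+C = 10, so %GC = 10/34 × 100 = 29.412%
Salt term: 16.6 × (-2) = -33.2
GC term: 0.41 × 29.412 = 12.059; length term: −500/34 = −14.706
Tm = 81.5 + (-33.2) + 12.059 − 14.706 = 45.653 → 45.7°C

45.7°C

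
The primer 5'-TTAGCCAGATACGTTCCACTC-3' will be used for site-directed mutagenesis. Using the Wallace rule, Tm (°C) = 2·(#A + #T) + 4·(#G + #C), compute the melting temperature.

A=5, C=7, G=3, T=6
A+T = 11, G+C = 10
Tm = 4·10 + 2·11 = 40 + 22 = 62°C

62°C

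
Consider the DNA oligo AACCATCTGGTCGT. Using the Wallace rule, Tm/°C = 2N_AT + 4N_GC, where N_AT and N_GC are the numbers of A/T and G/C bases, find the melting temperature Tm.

42°C

Scanning the sequence gives G=3, T=4, C=4, A=3.
AT pairs contribute 7, GC pairs contribute 7.
Tm = 4·7 + 2·7 = 28 + 14 = 42°C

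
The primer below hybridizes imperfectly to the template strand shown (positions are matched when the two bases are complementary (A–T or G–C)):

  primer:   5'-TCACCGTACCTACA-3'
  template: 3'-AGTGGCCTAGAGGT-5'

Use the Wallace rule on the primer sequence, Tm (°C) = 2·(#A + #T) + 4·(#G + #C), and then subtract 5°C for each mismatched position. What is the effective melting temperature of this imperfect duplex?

27°C

Primer base counts: A=4, T=3, G=1, C=6 → A+T=7, G+C=7
Perfect-match Tm = 2(7) + 4(7) = 14 + 28 = 42°C
Mismatches (positions where the bases are not complementary): 3 (at positions 7, 9, 12)
Effective Tm = 42 − 3×5 = 42 − 15 = 27°C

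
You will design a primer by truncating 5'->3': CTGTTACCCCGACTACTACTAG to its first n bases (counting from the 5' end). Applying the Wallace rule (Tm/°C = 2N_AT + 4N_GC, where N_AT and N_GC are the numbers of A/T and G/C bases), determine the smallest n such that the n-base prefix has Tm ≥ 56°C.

First 18 bases: CTGTTACCCCGACTACTA → Tm = 54°C (< 56°C)
First 19 bases: CTGTTACCCCGACTACTAC → Tm = 58°C (≥ 56°C)
Since every base adds ≥2°C, Tm only increases with n, so the threshold is first crossed at n = 19.

n = 19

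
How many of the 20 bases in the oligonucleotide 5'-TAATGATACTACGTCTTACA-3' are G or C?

6

G=2, A=7, T=7, C=4
Total G or C: 2 + 4 = 6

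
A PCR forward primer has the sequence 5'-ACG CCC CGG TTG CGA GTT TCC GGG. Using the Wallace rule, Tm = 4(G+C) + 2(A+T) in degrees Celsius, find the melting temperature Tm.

G=9, A=2, T=5, C=8
AT pairs contribute 7, GC pairs contribute 17.
Tm = 2(7) + 4(17) = 14 + 68 = 82°C

82°C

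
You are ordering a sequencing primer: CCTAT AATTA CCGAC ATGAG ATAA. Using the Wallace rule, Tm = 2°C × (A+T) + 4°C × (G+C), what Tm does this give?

64°C

Base counts: C=5, T=6, A=10, G=3
So N_AT = 16 and N_GC = 8.
Tm = 2(16) + 4(8) = 32 + 32 = 64°C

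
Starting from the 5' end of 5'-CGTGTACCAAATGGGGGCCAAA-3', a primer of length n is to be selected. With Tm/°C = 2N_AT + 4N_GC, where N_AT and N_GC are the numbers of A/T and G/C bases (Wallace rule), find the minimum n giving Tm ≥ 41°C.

n = 14

First 13 bases: CGTGTACCAAATG → Tm = 38°C (< 41°C)
First 14 bases: CGTGTACCAAATGG → Tm = 42°C (≥ 41°C)
Each additional base adds 2°C (A/T) or 4°C (G/C), so Tm is non-decreasing in n; n = 14 is the first length to reach 41°C.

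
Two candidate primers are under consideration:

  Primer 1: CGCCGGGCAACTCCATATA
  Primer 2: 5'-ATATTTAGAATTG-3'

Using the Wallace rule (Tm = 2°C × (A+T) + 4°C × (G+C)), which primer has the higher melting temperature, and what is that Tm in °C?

Primer 1: A+T=8, G+C=11 → Tm = 2(8)+4(11) = 60°C
Primer 2: A+T=11, G+C=2 → Tm = 2(11)+4(2) = 30°C
60°C vs 30°C → primer 1 is higher.

Primer 1, 60°C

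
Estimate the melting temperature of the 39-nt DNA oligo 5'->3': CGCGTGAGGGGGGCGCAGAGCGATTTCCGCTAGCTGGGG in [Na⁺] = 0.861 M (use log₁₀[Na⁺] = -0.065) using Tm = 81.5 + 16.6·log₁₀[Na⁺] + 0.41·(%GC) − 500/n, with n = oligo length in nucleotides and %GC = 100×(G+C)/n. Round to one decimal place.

Length n = 39. Counting bases: G=19, T=6, A=5, C=9
G+C = 28, so %GC = 28/39 × 100 = 71.795%
Salt term: 16.6 × (-0.065) = -1.079
GC term: 0.41 × 71.795 = 29.436; length term: −500/39 = −12.821
Tm = 81.5 + (-1.079) + 29.436 − 12.821 = 97.036 → 97.0°C

97.0°C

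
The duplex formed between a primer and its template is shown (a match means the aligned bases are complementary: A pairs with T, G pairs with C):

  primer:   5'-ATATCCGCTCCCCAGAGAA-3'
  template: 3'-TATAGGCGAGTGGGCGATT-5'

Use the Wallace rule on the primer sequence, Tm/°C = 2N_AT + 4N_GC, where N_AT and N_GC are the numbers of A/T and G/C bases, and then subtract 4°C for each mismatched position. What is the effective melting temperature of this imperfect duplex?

Primer base counts: A=6, T=3, G=3, C=7 → A+T=9, G+C=10
Perfect-match Tm = 2(9) + 4(10) = 18 + 40 = 58°C
Mismatches (positions where the bases are not complementary): 4 (at positions 11, 14, 16, 17)
Effective Tm = 58 − 4×4 = 58 − 16 = 42°C

42°C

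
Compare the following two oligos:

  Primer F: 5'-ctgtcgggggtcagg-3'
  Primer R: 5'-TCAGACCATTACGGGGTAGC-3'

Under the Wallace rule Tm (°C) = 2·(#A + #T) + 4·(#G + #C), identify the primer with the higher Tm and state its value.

Primer F: A+T=4, G+C=11 → Tm = 2(4)+4(11) = 52°C
Primer R: A+T=9, G+C=11 → Tm = 2(9)+4(11) = 62°C
52°C vs 62°C → primer R is higher.

Primer R, 62°C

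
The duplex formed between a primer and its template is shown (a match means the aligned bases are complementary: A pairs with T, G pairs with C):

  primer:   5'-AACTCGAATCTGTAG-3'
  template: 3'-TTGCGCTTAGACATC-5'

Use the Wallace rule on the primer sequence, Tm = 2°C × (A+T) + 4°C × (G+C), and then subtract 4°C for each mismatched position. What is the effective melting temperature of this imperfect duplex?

38°C

Primer base counts: A=5, T=4, G=3, C=3 → A+T=9, G+C=6
Perfect-match Tm = 2(9) + 4(6) = 18 + 24 = 42°C
Mismatches (positions where the bases are not complementary): 1 (at position 4)
Effective Tm = 42 − 1×4 = 42 − 4 = 38°C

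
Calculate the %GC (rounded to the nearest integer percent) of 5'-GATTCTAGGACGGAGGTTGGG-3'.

A=4, G=10, C=2, T=5
G+C = 10 + 2 = 12 out of 21 bases
%GC = 12/21 × 100 = 57.14% ≈ 57%

57%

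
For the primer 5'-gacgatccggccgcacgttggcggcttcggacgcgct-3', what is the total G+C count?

Counting bases: C=13, T=6, G=14, A=4
Total G or C: 14 + 13 = 27

27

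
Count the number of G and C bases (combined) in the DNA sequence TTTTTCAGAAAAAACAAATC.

4

Scanning the sequence gives C=3, T=6, G=1, A=10.
G+C = 1 + 3 = 4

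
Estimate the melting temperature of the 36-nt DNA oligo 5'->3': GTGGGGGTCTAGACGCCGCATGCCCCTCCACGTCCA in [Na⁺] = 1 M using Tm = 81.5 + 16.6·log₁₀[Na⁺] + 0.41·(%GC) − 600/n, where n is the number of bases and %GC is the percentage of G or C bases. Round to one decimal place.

93.3°C

Length n = 36. Counting bases: A=5, G=11, C=14, T=6
G+C = 25, so %GC = 25/36 × 100 = 69.444%
Salt term: 16.6 × (0) = 0
GC term: 0.41 × 69.444 = 28.472; length term: −600/36 = −16.667
Tm = 81.5 + (0) + 28.472 − 16.667 = 93.305 → 93.3°C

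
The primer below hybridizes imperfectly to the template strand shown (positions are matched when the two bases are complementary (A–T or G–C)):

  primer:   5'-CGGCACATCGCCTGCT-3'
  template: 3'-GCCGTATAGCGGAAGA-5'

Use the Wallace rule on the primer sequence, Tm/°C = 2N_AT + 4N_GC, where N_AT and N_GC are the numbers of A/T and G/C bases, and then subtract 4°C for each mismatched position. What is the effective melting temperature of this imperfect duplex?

Primer base counts: A=2, T=3, G=4, C=7 → A+T=5, G+C=11
Perfect-match Tm = 2(5) + 4(11) = 10 + 44 = 54°C
Mismatches (positions where the bases are not complementary): 2 (at positions 6, 14)
Effective Tm = 54 − 2×4 = 54 − 8 = 46°C

46°C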